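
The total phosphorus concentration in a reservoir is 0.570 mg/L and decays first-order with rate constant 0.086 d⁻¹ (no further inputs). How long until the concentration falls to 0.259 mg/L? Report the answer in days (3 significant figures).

9.17 d

t = ln(C₀/C)/k = ln(0.570/0.259)/0.086 = 0.7888/0.086 = 9.172 d.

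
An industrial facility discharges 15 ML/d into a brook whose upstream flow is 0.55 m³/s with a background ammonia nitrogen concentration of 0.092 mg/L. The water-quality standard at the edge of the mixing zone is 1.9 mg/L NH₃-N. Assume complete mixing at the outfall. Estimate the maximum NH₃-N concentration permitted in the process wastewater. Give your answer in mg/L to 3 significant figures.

15 ML/d = 0.1736 m³/s.
Mass balance: 1.9·0.7236 = 0.1736·Cₑ + 0.55·0.092.
Cₑ = (1.375 − 0.0506) / 0.1736 = 7.628 mg/L.

7.63 mg/L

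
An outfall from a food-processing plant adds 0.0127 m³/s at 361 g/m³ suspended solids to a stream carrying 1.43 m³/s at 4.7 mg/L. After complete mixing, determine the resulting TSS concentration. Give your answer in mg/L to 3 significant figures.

7.84 mg/L

Flow-weighted mixing gives C = (0.0127·361 + 1.43·4.7) / (0.0127 + 1.43) = 11.31/1.443 = 7.836 mg/L.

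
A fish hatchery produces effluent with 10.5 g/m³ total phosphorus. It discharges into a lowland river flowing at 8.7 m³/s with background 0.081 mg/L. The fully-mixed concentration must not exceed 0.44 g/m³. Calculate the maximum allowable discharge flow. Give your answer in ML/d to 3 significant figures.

26.8 ML/d

Mass balance at complete mixing: C_std·(Q_w + Q_r) = Q_w·C_e + Q_r·C_b.
Rearranging, Q_w = Q_r·(C_std − C_b)/(C_e − C_std) = 8.7·(0.44 − 0.081) / (10.5 − 0.44) = 0.3105 m³/s.
= 26.82 ML/d.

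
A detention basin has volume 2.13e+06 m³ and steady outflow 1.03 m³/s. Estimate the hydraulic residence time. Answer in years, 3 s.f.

0.0655 yr

Q = 1.03 m³/s × 3.156e+07 s/yr = 3.25e+07 m³/yr.
Hydraulic residence time τ = V/Q = 2.13e+06/3.25e+07 = 0.06553 yr.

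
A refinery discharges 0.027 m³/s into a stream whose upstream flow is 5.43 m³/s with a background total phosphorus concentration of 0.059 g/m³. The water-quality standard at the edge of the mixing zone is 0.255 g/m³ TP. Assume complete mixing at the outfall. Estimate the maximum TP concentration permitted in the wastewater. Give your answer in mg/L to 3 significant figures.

39.7 mg/L

Mass balance: 0.255·5.457 = 0.027·Cₑ + 5.43·0.059.
Cₑ = (1.392 − 0.3204) / 0.027 = 39.67 mg/L.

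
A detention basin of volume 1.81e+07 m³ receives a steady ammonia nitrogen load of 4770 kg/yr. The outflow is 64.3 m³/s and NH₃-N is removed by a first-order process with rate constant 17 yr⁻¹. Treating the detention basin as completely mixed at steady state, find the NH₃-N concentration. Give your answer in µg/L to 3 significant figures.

Outflow Q = 64.3 m³/s × 3.156e+07 s/yr = 2.029e+09 m³/yr.
Steady-state CSTR mass balance: W = Q·C + k·V·C, so C = W/(Q + kV).
Q + kV = 2.029e+09 + 17·1.81e+07 = 2.337e+09 m³/yr.
C = 4770/2.337e+09 = 2.041e-06 kg/m³ = 0.002041 mg/L = 2.041 µg/L.

2.04 µg/L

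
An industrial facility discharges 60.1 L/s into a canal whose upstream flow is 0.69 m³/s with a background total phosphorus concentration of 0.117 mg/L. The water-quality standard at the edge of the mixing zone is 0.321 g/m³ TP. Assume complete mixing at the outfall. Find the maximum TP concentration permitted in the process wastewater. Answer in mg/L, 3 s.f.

2.66 mg/L

60.1 L/s = 0.0601 m³/s.
Mass balance: 0.321·0.7501 = 0.0601·Cₑ + 0.69·0.117.
Cₑ = (0.2408 − 0.08073) / 0.0601 = 2.663 mg/L.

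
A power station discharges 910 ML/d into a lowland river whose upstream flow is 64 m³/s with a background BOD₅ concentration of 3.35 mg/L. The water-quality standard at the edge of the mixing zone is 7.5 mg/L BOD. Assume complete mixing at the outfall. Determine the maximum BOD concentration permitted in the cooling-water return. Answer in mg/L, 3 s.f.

910 ML/d = 10.53 m³/s.
Mass balance: 7.5·74.53 = 10.53·Cₑ + 64·3.35.
Cₑ = (559 − 214.4) / 10.53 = 32.72 mg/L.

32.7 mg/L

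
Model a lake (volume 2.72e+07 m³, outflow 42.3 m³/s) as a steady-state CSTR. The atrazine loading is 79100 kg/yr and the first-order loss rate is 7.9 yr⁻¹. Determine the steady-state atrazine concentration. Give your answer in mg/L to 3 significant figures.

Outflow Q = 42.3 m³/s × 3.156e+07 s/yr = 1.335e+09 m³/yr.
Steady-state CSTR mass balance: W = Q·C + k·V·C, so C = W/(Q + kV).
Q + kV = 1.335e+09 + 7.9·2.72e+07 = 1.55e+09 m³/yr.
C = 79100/1.55e+09 = 5.104e-05 kg/m³ = 0.05104 mg/L.

0.0510 mg/L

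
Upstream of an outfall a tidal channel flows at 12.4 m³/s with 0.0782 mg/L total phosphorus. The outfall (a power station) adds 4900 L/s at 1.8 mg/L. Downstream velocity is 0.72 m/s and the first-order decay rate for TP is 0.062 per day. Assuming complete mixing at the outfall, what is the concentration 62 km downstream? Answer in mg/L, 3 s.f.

4900 L/s = 4.9 m³/s.
After complete mixing, C₀ = (4.9·1.8 + 12.4·0.0782) / 17.3 = 0.5659 mg/L.
Travel time t = 6.2e+04 m / 0.72 m/s = 8.611e+04 s = 0.9967 d.
C = 0.5659·exp(−0.062·0.9967) = 0.5659·0.9401 = 0.532 mg/L.

0.532 mg/L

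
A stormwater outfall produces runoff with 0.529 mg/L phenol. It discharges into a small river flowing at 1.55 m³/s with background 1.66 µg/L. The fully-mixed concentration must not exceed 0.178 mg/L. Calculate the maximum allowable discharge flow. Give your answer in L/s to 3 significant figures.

1.66 µg/L = 0.00166 mg/L.
Mass balance at complete mixing: C_std·(Q_w + Q_r) = Q_w·C_e + Q_r·C_b.
Rearranging, Q_w = Q_r·(C_std − C_b)/(C_e − C_std) = 1.55·(0.178 − 0.00166) / (0.529 − 0.178) = 0.7787 m³/s.
= 778.7 L/s.

779 L/s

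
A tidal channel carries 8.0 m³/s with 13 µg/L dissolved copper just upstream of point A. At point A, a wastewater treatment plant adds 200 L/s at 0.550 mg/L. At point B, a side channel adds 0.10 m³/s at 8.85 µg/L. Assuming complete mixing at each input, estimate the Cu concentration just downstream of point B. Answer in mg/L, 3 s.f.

13 µg/L = 0.013 mg/L.
200 L/s = 0.2 m³/s.
After input A: C = (8·0.013 + 0.2·0.55) / 8.2 = 0.0261 mg/L.
8.85 µg/L = 0.00885 mg/L.
After input B: C = (8.2·0.0261 + 0.1·0.00885) / 8.3 = 0.02589 mg/L.

0.0259 mg/L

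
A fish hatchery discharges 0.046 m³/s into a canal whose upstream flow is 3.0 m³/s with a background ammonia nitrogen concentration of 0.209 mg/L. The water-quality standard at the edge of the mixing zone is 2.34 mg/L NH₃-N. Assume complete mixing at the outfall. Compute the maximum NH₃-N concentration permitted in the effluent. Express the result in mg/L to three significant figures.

141 mg/L

Mass balance: 2.34·3.046 = 0.046·Cₑ + 3·0.209.
Cₑ = (7.128 − 0.627) / 0.046 = 141.3 mg/L.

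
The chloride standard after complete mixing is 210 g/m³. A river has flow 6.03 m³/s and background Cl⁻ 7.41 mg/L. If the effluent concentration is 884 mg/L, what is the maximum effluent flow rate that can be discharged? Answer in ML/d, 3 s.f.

157 ML/d

Mass balance at complete mixing: C_std·(Q_w + Q_r) = Q_w·C_e + Q_r·C_b.
Rearranging, Q_w = Q_r·(C_std − C_b)/(C_e − C_std) = 6.03·(210 − 7.41) / (884 − 210) = 1.812 m³/s.
= 156.6 ML/d.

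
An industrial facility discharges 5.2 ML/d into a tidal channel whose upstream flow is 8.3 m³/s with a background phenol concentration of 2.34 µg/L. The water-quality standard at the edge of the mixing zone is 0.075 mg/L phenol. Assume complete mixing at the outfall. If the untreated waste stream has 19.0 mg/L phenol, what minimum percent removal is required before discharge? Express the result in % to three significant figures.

46.9 %

5.2 ML/d = 0.06019 m³/s.
2.34 µg/L = 0.00234 mg/L.
Mass balance: 0.075·8.36 = 0.06019·Cₑ + 8.3·0.00234.
Cₑ = (0.627 − 0.01942) / 0.06019 = 10.1 mg/L.
Required removal = 1 − 10.1/19.0 = 46.87 %.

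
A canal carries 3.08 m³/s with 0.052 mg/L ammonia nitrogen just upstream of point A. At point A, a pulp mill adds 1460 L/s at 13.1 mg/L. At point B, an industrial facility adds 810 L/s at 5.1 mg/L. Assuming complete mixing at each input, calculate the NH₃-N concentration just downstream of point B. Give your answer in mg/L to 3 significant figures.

4.38 mg/L

1460 L/s = 1.46 m³/s.
After input A: C = (3.08·0.052 + 1.46·13.1) / 4.54 = 4.248 mg/L.
810 L/s = 0.81 m³/s.
After input B: C = (4.54·4.248 + 0.81·5.1) / 5.35 = 4.377 mg/L.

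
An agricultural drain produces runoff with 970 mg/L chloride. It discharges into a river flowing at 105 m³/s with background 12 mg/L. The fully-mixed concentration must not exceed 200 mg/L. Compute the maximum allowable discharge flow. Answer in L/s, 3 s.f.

Mass balance at complete mixing: C_std·(Q_w + Q_r) = Q_w·C_e + Q_r·C_b.
Rearranging, Q_w = Q_r·(C_std − C_b)/(C_e − C_std) = 105·(200 − 12) / (970 − 200) = 25.64 m³/s.
= 2.564e+04 L/s.

25600 L/s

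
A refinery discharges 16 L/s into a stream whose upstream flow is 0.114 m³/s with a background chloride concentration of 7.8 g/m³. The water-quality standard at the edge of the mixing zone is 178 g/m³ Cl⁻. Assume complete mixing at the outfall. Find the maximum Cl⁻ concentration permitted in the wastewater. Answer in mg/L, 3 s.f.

1390 mg/L

16 L/s = 0.016 m³/s.
Mass balance: 178·0.13 = 0.016·Cₑ + 0.114·7.8.
Cₑ = (23.14 − 0.8892) / 0.016 = 1391 mg/L.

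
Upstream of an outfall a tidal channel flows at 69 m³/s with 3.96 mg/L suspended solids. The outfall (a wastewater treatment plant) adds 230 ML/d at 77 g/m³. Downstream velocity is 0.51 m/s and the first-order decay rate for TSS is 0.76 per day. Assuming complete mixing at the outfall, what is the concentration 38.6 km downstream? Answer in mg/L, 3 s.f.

230 ML/d = 2.662 m³/s.
After complete mixing, C₀ = (2.662·77 + 69·3.96) / 71.66 = 6.673 mg/L.
Travel time t = 3.86e+04 m / 0.51 m/s = 7.569e+04 s = 0.876 d.
C = 6.673·exp(−0.76·0.876) = 6.673·0.5139 = 3.429 mg/L.

3.43 mg/L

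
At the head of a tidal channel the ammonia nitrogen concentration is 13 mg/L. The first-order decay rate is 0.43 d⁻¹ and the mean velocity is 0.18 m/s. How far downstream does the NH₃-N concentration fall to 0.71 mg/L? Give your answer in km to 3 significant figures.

From C = C₀·e^(−kt), t = ln(C₀/C)/k = ln(13/0.71)/0.43 = 2.907/0.43 = 6.761 d.
Distance = v·t = 0.18 m/s × 5.842e+05 s = 1.052e+05 m = 105.2 km.

105 km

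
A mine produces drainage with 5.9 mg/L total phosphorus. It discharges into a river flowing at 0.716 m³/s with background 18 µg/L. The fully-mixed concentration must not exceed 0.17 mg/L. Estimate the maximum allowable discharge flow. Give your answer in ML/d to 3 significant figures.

18 µg/L = 0.018 mg/L.
Mass balance at complete mixing: C_std·(Q_w + Q_r) = Q_w·C_e + Q_r·C_b.
Rearranging, Q_w = Q_r·(C_std − C_b)/(C_e − C_std) = 0.716·(0.17 − 0.018) / (5.9 − 0.17) = 0.01899 m³/s.
= 1.641 ML/d.

1.64 ML/d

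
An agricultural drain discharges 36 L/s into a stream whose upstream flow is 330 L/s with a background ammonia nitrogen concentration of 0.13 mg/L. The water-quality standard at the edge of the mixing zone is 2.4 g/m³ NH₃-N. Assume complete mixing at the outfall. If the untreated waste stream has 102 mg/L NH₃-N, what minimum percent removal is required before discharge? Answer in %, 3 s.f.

77.2 %

36 L/s = 0.036 m³/s.
330 L/s = 0.33 m³/s.
Mass balance: 2.4·0.366 = 0.036·Cₑ + 0.33·0.13.
Cₑ = (0.8784 − 0.0429) / 0.036 = 23.21 mg/L.
Required removal = 1 − 23.21/102 = 77.25 %.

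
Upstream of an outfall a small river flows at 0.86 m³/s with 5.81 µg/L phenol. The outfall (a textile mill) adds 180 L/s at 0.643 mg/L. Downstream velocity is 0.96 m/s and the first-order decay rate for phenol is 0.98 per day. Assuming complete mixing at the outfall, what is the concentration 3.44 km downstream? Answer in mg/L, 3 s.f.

180 L/s = 0.18 m³/s.
5.81 µg/L = 0.00581 mg/L.
After complete mixing, C₀ = (0.18·0.643 + 0.86·0.00581) / 1.04 = 0.1161 mg/L.
Travel time t = 3440 m / 0.96 m/s = 3583 s = 0.04147 d.
C = 0.1161·exp(−0.98·0.04147) = 0.1161·0.9602 = 0.1115 mg/L.

0.111 mg/L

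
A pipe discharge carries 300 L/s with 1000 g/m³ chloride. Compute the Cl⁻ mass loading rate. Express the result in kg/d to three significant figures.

25900 kg/d

300 L/s = 0.3 m³/s.
Mass flux = Q·C = 0.3 m³/s × 1000 g/m³ = 300 g/s.
= 300 g/s × 86.4 = 2.592e+04 kg/d.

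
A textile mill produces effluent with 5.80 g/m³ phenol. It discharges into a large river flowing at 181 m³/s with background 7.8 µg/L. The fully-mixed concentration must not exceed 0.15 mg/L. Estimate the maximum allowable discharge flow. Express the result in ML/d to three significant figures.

7.8 µg/L = 0.0078 mg/L.
Mass balance at complete mixing: C_std·(Q_w + Q_r) = Q_w·C_e + Q_r·C_b.
Rearranging, Q_w = Q_r·(C_std − C_b)/(C_e − C_std) = 181·(0.15 − 0.0078) / (5.8 − 0.15) = 4.555 m³/s.
= 393.6 ML/d.

394 ML/d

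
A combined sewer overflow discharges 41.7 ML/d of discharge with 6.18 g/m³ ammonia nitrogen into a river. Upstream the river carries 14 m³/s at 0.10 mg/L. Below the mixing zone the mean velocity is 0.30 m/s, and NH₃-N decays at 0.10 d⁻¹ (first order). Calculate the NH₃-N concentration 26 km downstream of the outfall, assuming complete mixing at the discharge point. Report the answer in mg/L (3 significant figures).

0.274 mg/L

41.7 ML/d = 0.4826 m³/s.
After complete mixing, C₀ = (0.4826·6.18 + 14·0.1) / 14.48 = 0.3026 mg/L.
Travel time t = 2.6e+04 m / 0.30 m/s = 8.667e+04 s = 1.003 d.
C = 0.3026·exp(−0.10·1.003) = 0.3026·0.9046 = 0.2737 mg/L.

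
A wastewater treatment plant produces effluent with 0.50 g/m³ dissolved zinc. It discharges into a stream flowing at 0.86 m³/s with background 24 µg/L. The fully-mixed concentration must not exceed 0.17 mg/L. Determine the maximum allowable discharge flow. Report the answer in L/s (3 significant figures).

24 µg/L = 0.024 mg/L.
Mass balance at complete mixing: C_std·(Q_w + Q_r) = Q_w·C_e + Q_r·C_b.
Rearranging, Q_w = Q_r·(C_std − C_b)/(C_e − C_std) = 0.86·(0.17 − 0.024) / (0.5 − 0.17) = 0.3805 m³/s.
= 380.5 L/s.

380 L/s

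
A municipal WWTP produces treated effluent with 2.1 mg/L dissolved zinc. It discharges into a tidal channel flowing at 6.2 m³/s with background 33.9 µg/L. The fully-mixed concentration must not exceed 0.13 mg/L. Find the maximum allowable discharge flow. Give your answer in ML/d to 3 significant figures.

33.9 µg/L = 0.0339 mg/L.
Mass balance at complete mixing: C_std·(Q_w + Q_r) = Q_w·C_e + Q_r·C_b.
Rearranging, Q_w = Q_r·(C_std − C_b)/(C_e − C_std) = 6.2·(0.13 − 0.0339) / (2.1 − 0.13) = 0.3024 m³/s.
= 26.13 ML/d.

26.1 ML/d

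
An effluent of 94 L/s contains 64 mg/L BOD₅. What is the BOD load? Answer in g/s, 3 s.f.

94 L/s = 0.094 m³/s.
Mass flux = Q·C = 0.094 m³/s × 64 g/m³ = 6.016 g/s.

6.02 g/s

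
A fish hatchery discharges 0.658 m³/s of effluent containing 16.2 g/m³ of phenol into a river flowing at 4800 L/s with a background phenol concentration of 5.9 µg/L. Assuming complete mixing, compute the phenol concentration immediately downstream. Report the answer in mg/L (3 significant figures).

1.96 mg/L

4800 L/s = 4.8 m³/s.
5.9 µg/L = 0.0059 mg/L.
Conservation of mass across the mixing zone: C = (0.658·16.2 + 4.8·0.0059) / (0.658 + 4.8) = 10.69/5.458 = 1.958 mg/L.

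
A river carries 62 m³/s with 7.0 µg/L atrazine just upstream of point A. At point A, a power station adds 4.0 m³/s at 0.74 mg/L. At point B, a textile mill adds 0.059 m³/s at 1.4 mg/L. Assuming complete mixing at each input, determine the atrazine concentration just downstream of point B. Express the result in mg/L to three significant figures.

7.0 µg/L = 0.007 mg/L.
After input A: C = (62·0.007 + 4·0.74) / 66 = 0.05142 mg/L.
After input B: C = (66·0.05142 + 0.059·1.4) / 66.06 = 0.05263 mg/L.

0.0526 mg/L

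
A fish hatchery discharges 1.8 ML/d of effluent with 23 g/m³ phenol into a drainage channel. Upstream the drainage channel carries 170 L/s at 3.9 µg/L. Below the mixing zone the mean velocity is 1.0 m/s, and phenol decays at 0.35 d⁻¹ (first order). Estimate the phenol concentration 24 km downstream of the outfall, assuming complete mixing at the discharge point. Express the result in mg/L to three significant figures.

2.28 mg/L

1.8 ML/d = 0.02083 m³/s.
170 L/s = 0.17 m³/s.
3.9 µg/L = 0.0039 mg/L.
After complete mixing, C₀ = (0.02083·23 + 0.17·0.0039) / 0.1908 = 2.514 mg/L.
Travel time t = 2.4e+04 m / 1.0 m/s = 2.4e+04 s = 0.2778 d.
C = 2.514·exp(−0.35·0.2778) = 2.514·0.9074 = 2.281 mg/L.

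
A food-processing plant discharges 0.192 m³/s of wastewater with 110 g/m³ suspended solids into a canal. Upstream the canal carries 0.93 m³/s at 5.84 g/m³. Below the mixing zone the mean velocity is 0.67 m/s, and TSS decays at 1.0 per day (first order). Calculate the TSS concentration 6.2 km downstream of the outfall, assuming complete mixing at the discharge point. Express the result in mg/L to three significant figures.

21.3 mg/L

After complete mixing, C₀ = (0.192·110 + 0.93·5.84) / 1.122 = 23.66 mg/L.
Travel time t = 6200 m / 0.67 m/s = 9254 s = 0.1071 d.
C = 23.66·exp(−1.0·0.1071) = 23.66·0.8984 = 21.26 mg/L.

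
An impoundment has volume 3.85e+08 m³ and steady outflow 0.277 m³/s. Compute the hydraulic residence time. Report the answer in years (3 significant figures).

44.0 yr

Q = 0.277 m³/s × 3.156e+07 s/yr = 8.741e+06 m³/yr.
Hydraulic residence time τ = V/Q = 3.85e+08/8.741e+06 = 44.04 yr.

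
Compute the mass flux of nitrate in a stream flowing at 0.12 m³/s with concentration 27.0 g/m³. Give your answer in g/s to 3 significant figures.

3.24 g/s

Mass flux = Q·C = 0.12 m³/s × 27 g/m³ = 3.24 g/s.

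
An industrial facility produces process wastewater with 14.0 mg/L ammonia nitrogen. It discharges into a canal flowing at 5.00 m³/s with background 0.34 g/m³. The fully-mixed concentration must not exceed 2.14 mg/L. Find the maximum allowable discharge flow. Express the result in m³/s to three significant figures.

Mass balance at complete mixing: C_std·(Q_w + Q_r) = Q_w·C_e + Q_r·C_b.
Rearranging, Q_w = Q_r·(C_std − C_b)/(C_e − C_std) = 5.00·(2.14 − 0.34) / (14 − 2.14) = 0.7589 m³/s.

0.759 m³/s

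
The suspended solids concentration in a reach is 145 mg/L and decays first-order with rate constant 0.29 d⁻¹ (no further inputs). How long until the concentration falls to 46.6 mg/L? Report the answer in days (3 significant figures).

t = ln(C₀/C)/k = ln(145/46.6)/0.29 = 1.135/0.29 = 3.914 d.

3.91 d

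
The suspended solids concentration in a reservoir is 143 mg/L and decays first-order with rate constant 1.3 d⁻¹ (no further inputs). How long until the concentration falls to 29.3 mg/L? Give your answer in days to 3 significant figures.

1.22 d

t = ln(C₀/C)/k = ln(143/29.3)/1.3 = 1.585/1.3 = 1.219 d.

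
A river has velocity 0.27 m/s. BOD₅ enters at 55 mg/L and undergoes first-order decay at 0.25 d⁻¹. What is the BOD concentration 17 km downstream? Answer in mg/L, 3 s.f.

Travel time t = 17 km / 0.27 m/s = 1.7e+04/0.27 = 6.296e+04 s = 0.7287 d.
First-order decay: C = 55·exp(−0.25·0.7287) = 55·0.8334 = 45.84 mg/L.

45.8 mg/L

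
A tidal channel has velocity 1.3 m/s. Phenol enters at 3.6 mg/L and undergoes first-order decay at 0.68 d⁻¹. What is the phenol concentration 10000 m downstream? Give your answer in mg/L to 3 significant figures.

Travel time t = 10000 m / 1.3 m/s = 1e+04/1.3 = 7692 s = 0.08903 d.
First-order decay: C = 3.6·exp(−0.68·0.08903) = 3.6·0.9413 = 3.389 mg/L.

3.39 mg/L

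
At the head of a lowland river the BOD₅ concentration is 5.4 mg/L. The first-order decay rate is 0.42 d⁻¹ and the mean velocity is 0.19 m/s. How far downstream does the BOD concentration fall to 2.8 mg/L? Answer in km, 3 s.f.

From C = C₀·e^(−kt), t = ln(C₀/C)/k = ln(5.4/2.8)/0.42 = 0.6568/0.42 = 1.564 d.
Distance = v·t = 0.19 m/s × 1.351e+05 s = 2.567e+04 m = 25.67 km.

25.7 km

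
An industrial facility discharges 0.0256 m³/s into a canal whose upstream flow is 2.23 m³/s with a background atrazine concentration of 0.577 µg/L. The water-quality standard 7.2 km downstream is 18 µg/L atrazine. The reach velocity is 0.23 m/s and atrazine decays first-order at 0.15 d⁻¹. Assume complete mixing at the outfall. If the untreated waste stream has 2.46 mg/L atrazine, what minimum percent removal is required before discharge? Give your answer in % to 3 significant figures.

0.577 µg/L = 0.000577 mg/L.
18 µg/L = 0.018 mg/L.
Travel time to the compliance point: t = 7200/0.23 = 3.13e+04 s = 0.3623 d; decay factor exp(−0.15·0.3623) = 0.9471.
So the concentration just after mixing may be at most 0.018/0.9471 = 0.01901 mg/L.
Mass balance: 0.01901·2.256 = 0.0256·Cₑ + 2.23·0.000577.
Cₑ = (0.04287 − 0.001287) / 0.0256 = 1.624 mg/L.
Required removal = 1 − 1.624/2.46 = 33.97 %.

34.0 %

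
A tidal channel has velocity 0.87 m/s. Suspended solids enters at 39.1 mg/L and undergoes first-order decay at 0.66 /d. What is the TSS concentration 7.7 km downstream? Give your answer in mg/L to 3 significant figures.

Travel time t = 7.7 km / 0.87 m/s = 7700/0.87 = 8851 s = 0.1024 d.
First-order decay: C = 39.1·exp(−0.66·0.1024) = 39.1·0.9346 = 36.54 mg/L.

36.5 mg/L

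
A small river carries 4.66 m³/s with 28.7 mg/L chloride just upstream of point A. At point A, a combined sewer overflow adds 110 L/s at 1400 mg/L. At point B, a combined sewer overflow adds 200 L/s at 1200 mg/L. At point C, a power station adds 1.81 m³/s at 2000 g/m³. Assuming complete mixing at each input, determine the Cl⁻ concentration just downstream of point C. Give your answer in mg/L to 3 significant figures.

612 mg/L

110 L/s = 0.11 m³/s.
After input A: C = (4.66·28.7 + 0.11·1400) / 4.77 = 60.32 mg/L.
200 L/s = 0.2 m³/s.
After input B: C = (4.77·60.32 + 0.2·1200) / 4.97 = 106.2 mg/L.
After input C: C = (4.97·106.2 + 1.81·2000) / 6.78 = 611.8 mg/L.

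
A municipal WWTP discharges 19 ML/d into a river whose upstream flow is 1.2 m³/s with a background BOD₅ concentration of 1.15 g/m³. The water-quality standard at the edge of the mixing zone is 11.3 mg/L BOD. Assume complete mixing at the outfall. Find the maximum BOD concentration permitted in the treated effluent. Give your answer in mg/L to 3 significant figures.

19 ML/d = 0.2199 m³/s.
Mass balance: 11.3·1.42 = 0.2199·Cₑ + 1.2·1.15.
Cₑ = (16.04 − 1.38) / 0.2199 = 66.69 mg/L.

66.7 mg/L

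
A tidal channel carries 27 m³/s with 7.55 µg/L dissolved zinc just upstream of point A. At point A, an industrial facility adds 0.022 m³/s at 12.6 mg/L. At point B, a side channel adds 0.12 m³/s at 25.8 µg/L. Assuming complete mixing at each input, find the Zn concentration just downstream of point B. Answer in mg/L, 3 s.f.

0.0178 mg/L

7.55 µg/L = 0.00755 mg/L.
After input A: C = (27·0.00755 + 0.022·12.6) / 27.02 = 0.0178 mg/L.
25.8 µg/L = 0.0258 mg/L.
After input B: C = (27.02·0.0178 + 0.12·0.0258) / 27.14 = 0.01784 mg/L.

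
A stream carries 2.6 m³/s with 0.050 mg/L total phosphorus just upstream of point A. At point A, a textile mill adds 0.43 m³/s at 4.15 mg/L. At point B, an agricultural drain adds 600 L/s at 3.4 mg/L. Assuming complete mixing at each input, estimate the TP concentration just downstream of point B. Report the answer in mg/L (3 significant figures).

1.09 mg/L

After input A: C = (2.6·0.05 + 0.43·4.15) / 3.03 = 0.6318 mg/L.
600 L/s = 0.6 m³/s.
After input B: C = (3.03·0.6318 + 0.6·3.4) / 3.63 = 1.089 mg/L.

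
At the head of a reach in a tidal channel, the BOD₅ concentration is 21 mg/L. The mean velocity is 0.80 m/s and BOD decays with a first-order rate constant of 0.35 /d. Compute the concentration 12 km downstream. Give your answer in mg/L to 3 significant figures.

19.8 mg/L

Travel time t = 12 km / 0.80 m/s = 1.2e+04/0.80 = 1.5e+04 s = 0.1736 d.
First-order decay: C = 21·exp(−0.35·0.1736) = 21·0.941 = 19.76 mg/L.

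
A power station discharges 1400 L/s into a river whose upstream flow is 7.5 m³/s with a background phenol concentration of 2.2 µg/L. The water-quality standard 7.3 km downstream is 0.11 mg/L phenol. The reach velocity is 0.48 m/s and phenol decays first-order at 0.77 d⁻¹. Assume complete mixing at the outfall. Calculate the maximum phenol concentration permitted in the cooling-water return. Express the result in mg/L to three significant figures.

0.789 mg/L

1400 L/s = 1.4 m³/s.
2.2 µg/L = 0.0022 mg/L.
Travel time to the compliance point: t = 7300/0.48 = 1.521e+04 s = 0.176 d; decay factor exp(−0.77·0.176) = 0.8732.
So the concentration just after mixing may be at most 0.11/0.8732 = 0.126 mg/L.
Mass balance: 0.126·8.9 = 1.4·Cₑ + 7.5·0.0022.
Cₑ = (1.121 − 0.0165) / 1.4 = 0.789 mg/L.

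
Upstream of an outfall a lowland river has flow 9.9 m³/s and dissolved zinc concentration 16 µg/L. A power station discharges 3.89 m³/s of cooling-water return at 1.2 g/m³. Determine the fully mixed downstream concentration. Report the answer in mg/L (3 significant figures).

16 µg/L = 0.016 mg/L.
By mass balance at complete mixing, C = (3.89·1.2 + 9.9·0.016) / (3.89 + 9.9) = 4.826/13.79 = 0.35 mg/L.

0.350 mg/L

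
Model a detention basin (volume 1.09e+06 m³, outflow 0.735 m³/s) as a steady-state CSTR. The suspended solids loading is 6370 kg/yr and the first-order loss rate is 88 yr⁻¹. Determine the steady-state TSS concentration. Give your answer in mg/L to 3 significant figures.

0.0535 mg/L

Outflow Q = 0.735 m³/s × 3.156e+07 s/yr = 2.319e+07 m³/yr.
Steady-state CSTR mass balance: W = Q·C + k·V·C, so C = W/(Q + kV).
Q + kV = 2.319e+07 + 88·1.09e+06 = 1.191e+08 m³/yr.
C = 6370/1.191e+08 = 5.348e-05 kg/m³ = 0.05348 mg/L.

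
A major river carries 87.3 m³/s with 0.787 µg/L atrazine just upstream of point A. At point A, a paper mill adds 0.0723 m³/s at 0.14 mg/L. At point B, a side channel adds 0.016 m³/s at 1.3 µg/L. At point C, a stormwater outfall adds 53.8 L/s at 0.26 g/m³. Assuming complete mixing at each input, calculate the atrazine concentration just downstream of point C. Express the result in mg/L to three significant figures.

0.00106 mg/L

0.787 µg/L = 0.000787 mg/L.
After input A: C = (87.3·0.000787 + 0.0723·0.14) / 87.37 = 0.0009022 mg/L.
1.3 µg/L = 0.0013 mg/L.
After input B: C = (87.37·0.0009022 + 0.016·0.0013) / 87.39 = 0.0009023 mg/L.
53.8 L/s = 0.0538 m³/s.
After input C: C = (87.39·0.0009023 + 0.0538·0.26) / 87.44 = 0.001062 mg/L.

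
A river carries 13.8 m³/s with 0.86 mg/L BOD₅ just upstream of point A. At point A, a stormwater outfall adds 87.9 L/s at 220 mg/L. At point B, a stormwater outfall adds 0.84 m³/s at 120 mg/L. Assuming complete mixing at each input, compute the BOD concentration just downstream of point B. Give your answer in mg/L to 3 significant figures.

87.9 L/s = 0.0879 m³/s.
After input A: C = (13.8·0.86 + 0.0879·220) / 13.89 = 2.247 mg/L.
After input B: C = (13.89·2.247 + 0.84·120) / 14.73 = 8.963 mg/L.

8.96 mg/L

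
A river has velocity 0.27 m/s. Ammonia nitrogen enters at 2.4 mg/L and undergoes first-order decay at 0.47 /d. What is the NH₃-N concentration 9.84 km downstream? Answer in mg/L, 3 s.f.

Travel time t = 9.84 km / 0.27 m/s = 9840/0.27 = 3.644e+04 s = 0.4218 d.
First-order decay: C = 2.4·exp(−0.47·0.4218) = 2.4·0.8202 = 1.968 mg/L.

1.97 mg/L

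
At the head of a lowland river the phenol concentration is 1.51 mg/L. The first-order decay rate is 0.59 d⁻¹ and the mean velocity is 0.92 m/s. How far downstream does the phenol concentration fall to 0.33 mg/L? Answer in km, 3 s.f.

205 km

From C = C₀·e^(−kt), t = ln(C₀/C)/k = ln(1.51/0.33)/0.59 = 1.521/0.59 = 2.578 d.
Distance = v·t = 0.92 m/s × 2.227e+05 s = 2.049e+05 m = 204.9 km.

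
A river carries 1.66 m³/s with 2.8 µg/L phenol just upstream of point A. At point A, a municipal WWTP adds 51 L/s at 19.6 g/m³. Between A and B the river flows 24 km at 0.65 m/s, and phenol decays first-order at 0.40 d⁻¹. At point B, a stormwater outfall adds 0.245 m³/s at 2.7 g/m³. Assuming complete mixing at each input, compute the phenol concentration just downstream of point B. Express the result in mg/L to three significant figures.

2.8 µg/L = 0.0028 mg/L.
51 L/s = 0.051 m³/s.
After input A: C = (1.66·0.0028 + 0.051·19.6) / 1.711 = 0.5869 mg/L.
Over the 24 km reach to input B (t = 3.692e+04 s = 0.4274 d), decay gives C = 0.5869·exp(−0.40·0.4274) = 0.4947 mg/L.
After input B: C = (1.711·0.4947 + 0.245·2.7) / 1.956 = 0.7709 mg/L.

0.771 mg/L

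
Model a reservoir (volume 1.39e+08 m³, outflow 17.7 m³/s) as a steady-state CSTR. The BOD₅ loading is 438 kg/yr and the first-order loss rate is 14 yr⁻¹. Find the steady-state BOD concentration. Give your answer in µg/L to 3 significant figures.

0.175 µg/L

Outflow Q = 17.7 m³/s × 3.156e+07 s/yr = 5.586e+08 m³/yr.
Steady-state CSTR mass balance: W = Q·C + k·V·C, so C = W/(Q + kV).
Q + kV = 5.586e+08 + 14·1.39e+08 = 2.505e+09 m³/yr.
C = 438/2.505e+09 = 1.749e-07 kg/m³ = 0.0001749 mg/L = 0.1749 µg/L.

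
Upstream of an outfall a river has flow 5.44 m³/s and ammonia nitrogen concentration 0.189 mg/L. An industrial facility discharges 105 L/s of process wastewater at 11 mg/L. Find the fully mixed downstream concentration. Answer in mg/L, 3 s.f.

105 L/s = 0.105 m³/s.
Conservation of mass across the mixing zone: C = (0.105·11 + 5.44·0.189) / (0.105 + 5.44) = 2.183/5.545 = 0.3937 mg/L.

0.394 mg/L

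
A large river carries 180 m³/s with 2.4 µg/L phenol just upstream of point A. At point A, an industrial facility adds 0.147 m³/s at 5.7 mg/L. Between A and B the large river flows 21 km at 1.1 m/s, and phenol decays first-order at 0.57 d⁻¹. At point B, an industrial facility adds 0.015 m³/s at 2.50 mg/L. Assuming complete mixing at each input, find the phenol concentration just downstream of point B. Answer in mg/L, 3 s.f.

0.00642 mg/L

2.4 µg/L = 0.0024 mg/L.
After input A: C = (180·0.0024 + 0.147·5.7) / 180.1 = 0.007049 mg/L.
Over the 21 km reach to input B (t = 1.909e+04 s = 0.221 d), decay gives C = 0.007049·exp(−0.57·0.221) = 0.006215 mg/L.
After input B: C = (180.1·0.006215 + 0.015·2.5) / 180.2 = 0.006423 mg/L.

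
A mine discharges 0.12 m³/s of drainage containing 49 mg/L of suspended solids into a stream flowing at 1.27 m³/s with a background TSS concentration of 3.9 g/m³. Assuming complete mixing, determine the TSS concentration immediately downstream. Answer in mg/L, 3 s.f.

7.79 mg/L

By mass balance at complete mixing, C = (0.12·49 + 1.27·3.9) / (0.12 + 1.27) = 10.83/1.39 = 7.794 mg/L.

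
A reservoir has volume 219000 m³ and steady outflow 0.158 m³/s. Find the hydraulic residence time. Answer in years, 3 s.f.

0.0439 yr

Q = 0.158 m³/s × 3.156e+07 s/yr = 4.986e+06 m³/yr.
Hydraulic residence time τ = V/Q = 219000/4.986e+06 = 0.04392 yr.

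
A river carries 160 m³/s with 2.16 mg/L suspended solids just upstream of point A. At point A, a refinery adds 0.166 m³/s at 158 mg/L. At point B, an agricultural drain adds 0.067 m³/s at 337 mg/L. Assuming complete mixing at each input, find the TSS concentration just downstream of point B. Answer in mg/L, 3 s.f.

After input A: C = (160·2.16 + 0.166·158) / 160.2 = 2.322 mg/L.
After input B: C = (160.2·2.322 + 0.067·337) / 160.2 = 2.461 mg/L.

2.46 mg/L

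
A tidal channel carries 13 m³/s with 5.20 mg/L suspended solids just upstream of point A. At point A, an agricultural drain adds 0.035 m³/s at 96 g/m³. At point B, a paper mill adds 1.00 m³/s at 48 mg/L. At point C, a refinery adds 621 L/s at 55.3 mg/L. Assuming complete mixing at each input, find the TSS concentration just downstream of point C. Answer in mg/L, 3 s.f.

After input A: C = (13·5.2 + 0.035·96) / 13.04 = 5.444 mg/L.
After input B: C = (13.04·5.444 + 1·48) / 14.04 = 8.476 mg/L.
621 L/s = 0.621 m³/s.
After input C: C = (14.04·8.476 + 0.621·55.3) / 14.66 = 10.46 mg/L.

10.5 mg/L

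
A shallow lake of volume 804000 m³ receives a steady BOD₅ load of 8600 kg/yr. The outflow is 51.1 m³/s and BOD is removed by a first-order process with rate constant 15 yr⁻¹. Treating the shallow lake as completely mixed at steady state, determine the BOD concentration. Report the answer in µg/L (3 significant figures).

5.29 µg/L

Outflow Q = 51.1 m³/s × 3.156e+07 s/yr = 1.613e+09 m³/yr.
Steady-state CSTR mass balance: W = Q·C + k·V·C, so C = W/(Q + kV).
Q + kV = 1.613e+09 + 15·804000 = 1.625e+09 m³/yr.
C = 8600/1.625e+09 = 5.293e-06 kg/m³ = 0.005293 mg/L = 5.293 µg/L.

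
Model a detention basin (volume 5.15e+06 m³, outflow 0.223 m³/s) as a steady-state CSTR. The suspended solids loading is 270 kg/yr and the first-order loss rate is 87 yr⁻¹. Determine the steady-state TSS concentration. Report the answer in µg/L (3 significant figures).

0.593 µg/L

Outflow Q = 0.223 m³/s × 3.156e+07 s/yr = 7.037e+06 m³/yr.
Steady-state CSTR mass balance: W = Q·C + k·V·C, so C = W/(Q + kV).
Q + kV = 7.037e+06 + 87·5.15e+06 = 4.551e+08 m³/yr.
C = 270/4.551e+08 = 5.933e-07 kg/m³ = 0.0005933 mg/L = 0.5933 µg/L.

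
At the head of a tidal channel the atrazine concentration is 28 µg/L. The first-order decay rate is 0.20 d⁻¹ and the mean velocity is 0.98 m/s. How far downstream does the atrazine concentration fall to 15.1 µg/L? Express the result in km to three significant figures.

From C = C₀·e^(−kt), t = ln(C₀/C)/k = ln(28/15.1)/0.20 = 0.6175/0.20 = 3.088 d.
Distance = v·t = 0.98 m/s × 2.668e+05 s = 2.614e+05 m = 261.4 km.

261 km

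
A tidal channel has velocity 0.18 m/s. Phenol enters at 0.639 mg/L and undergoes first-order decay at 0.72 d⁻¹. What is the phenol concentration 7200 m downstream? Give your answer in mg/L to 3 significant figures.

Travel time t = 7200 m / 0.18 m/s = 7200/0.18 = 4e+04 s = 0.463 d.
First-order decay: C = 0.639·exp(−0.72·0.463) = 0.639·0.7165 = 0.4579 mg/L.

0.458 mg/L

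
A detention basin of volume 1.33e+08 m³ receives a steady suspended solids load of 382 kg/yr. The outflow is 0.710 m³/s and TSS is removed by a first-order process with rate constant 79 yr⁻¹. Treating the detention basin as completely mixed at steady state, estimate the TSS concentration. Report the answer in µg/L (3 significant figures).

Outflow Q = 0.710 m³/s × 3.156e+07 s/yr = 2.241e+07 m³/yr.
Steady-state CSTR mass balance: W = Q·C + k·V·C, so C = W/(Q + kV).
Q + kV = 2.241e+07 + 79·1.33e+08 = 1.053e+10 m³/yr.
C = 382/1.053e+10 = 3.628e-08 kg/m³ = 3.628e-05 mg/L = 0.03628 µg/L.

0.0363 µg/L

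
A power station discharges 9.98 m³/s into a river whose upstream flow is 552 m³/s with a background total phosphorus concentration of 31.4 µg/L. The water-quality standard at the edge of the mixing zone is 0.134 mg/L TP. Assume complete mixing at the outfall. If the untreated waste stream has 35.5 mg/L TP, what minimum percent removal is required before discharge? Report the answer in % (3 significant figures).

83.6 %

31.4 µg/L = 0.0314 mg/L.
Mass balance: 0.134·562 = 9.98·Cₑ + 552·0.0314.
Cₑ = (75.31 − 17.33) / 9.98 = 5.809 mg/L.
Required removal = 1 − 5.809/35.5 = 83.64 %.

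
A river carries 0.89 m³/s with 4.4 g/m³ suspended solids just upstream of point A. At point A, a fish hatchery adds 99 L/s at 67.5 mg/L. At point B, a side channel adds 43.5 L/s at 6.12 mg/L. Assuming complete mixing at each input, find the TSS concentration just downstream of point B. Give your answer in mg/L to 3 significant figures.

10.5 mg/L

99 L/s = 0.099 m³/s.
After input A: C = (0.89·4.4 + 0.099·67.5) / 0.989 = 10.72 mg/L.
43.5 L/s = 0.0435 m³/s.
After input B: C = (0.989·10.72 + 0.0435·6.12) / 1.032 = 10.52 mg/L.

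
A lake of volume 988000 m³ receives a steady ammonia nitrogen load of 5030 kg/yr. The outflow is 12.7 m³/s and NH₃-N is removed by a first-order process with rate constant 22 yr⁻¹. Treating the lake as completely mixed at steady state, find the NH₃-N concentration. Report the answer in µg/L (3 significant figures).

Outflow Q = 12.7 m³/s × 3.156e+07 s/yr = 4.008e+08 m³/yr.
Steady-state CSTR mass balance: W = Q·C + k·V·C, so C = W/(Q + kV).
Q + kV = 4.008e+08 + 22·988000 = 4.225e+08 m³/yr.
C = 5030/4.225e+08 = 1.19e-05 kg/m³ = 0.0119 mg/L = 11.9 µg/L.

11.9 µg/L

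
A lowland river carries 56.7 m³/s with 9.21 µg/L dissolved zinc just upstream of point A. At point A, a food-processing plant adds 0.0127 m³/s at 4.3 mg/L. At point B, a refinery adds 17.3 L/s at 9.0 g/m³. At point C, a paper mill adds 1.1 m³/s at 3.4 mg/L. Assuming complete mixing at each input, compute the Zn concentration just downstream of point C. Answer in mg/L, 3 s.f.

9.21 µg/L = 0.00921 mg/L.
After input A: C = (56.7·0.00921 + 0.0127·4.3) / 56.71 = 0.01017 mg/L.
17.3 L/s = 0.0173 m³/s.
After input B: C = (56.71·0.01017 + 0.0173·9) / 56.73 = 0.01291 mg/L.
After input C: C = (56.73·0.01291 + 1.1·3.4) / 57.83 = 0.07734 mg/L.

0.0773 mg/L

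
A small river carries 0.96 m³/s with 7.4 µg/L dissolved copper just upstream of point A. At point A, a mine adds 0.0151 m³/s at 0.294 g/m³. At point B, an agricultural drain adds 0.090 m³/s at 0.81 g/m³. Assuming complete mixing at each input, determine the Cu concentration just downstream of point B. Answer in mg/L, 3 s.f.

7.4 µg/L = 0.0074 mg/L.
After input A: C = (0.96·0.0074 + 0.0151·0.294) / 0.9751 = 0.01184 mg/L.
After input B: C = (0.9751·0.01184 + 0.09·0.81) / 1.065 = 0.07928 mg/L.

0.0793 mg/L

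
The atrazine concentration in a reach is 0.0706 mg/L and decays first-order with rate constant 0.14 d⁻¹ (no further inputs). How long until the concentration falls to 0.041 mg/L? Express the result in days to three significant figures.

3.88 d

t = ln(C₀/C)/k = ln(0.0706/0.041)/0.14 = 0.5435/0.14 = 3.882 d.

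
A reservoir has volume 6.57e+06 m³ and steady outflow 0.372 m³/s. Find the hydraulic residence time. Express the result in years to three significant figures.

Q = 0.372 m³/s × 3.156e+07 s/yr = 1.174e+07 m³/yr.
Hydraulic residence time τ = V/Q = 6.57e+06/1.174e+07 = 0.5597 yr.

0.560 yr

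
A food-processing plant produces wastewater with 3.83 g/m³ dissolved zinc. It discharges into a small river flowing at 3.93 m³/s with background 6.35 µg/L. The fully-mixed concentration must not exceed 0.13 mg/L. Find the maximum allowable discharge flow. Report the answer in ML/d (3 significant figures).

6.35 µg/L = 0.00635 mg/L.
Mass balance at complete mixing: C_std·(Q_w + Q_r) = Q_w·C_e + Q_r·C_b.
Rearranging, Q_w = Q_r·(C_std − C_b)/(C_e − C_std) = 3.93·(0.13 − 0.00635) / (3.83 − 0.13) = 0.1313 m³/s.
= 11.35 ML/d.

11.3 ML/d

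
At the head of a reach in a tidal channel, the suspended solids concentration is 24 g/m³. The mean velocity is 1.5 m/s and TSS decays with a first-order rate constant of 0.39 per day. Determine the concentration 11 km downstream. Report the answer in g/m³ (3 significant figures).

23.2 g/m³

Travel time t = 11 km / 1.5 m/s = 1.1e+04/1.5 = 7333 s = 0.08488 d.
First-order decay: C = 24·exp(−0.39·0.08488) = 24·0.9674 = 23.22 g/m³.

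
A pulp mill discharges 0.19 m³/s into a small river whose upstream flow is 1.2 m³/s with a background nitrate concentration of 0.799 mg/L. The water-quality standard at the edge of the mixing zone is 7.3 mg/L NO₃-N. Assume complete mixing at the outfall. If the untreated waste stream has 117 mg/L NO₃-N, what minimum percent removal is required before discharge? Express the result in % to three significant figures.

Mass balance: 7.3·1.39 = 0.19·Cₑ + 1.2·0.799.
Cₑ = (10.15 − 0.9588) / 0.19 = 48.36 mg/L.
Required removal = 1 − 48.36/117 = 58.67 %.

58.7 %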